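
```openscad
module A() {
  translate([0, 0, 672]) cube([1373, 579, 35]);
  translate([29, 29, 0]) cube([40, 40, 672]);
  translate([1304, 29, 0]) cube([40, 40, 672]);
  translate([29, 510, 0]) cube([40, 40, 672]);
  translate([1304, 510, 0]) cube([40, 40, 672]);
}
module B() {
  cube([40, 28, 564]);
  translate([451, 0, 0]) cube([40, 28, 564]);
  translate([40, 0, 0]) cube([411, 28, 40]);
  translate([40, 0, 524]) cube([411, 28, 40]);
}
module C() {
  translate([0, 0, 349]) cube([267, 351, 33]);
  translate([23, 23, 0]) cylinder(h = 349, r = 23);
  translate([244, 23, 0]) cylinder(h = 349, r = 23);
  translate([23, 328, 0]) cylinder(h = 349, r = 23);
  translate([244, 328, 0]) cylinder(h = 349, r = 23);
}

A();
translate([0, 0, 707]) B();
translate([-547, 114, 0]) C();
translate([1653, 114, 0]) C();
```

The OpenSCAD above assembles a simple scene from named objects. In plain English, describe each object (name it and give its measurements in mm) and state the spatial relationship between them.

A is a table with a 1373×579 mm rectangular top, 35 mm thick, top surface at z = 707 mm, supported by four 40×40 mm square legs, each inset 29 mm from the nearest pair of top edges, running from the floor.

B is a rectangular picture frame lying in the x–z plane (depth along y). The opening is 411 mm wide (x) by 484 mm tall (z), surrounded by a border 40 mm wide on all four sides. The frame is 28 mm deep and is made of two full-height vertical stiles with two horizontal rails fitted between them.

C is a four-legged stool. The seat is 267×351 mm, 33 mm thick, top at z = 382 mm. It stands on four round legs, each 46 mm in diameter, from z = 0 to the seat underside, each leg's axis is inset half a diameter from the nearest pair of seat edges (so the leg's bounding box is flush with the corner).

The picture frame is on top of the table. Two stools sit around the table at the −x, +x sides.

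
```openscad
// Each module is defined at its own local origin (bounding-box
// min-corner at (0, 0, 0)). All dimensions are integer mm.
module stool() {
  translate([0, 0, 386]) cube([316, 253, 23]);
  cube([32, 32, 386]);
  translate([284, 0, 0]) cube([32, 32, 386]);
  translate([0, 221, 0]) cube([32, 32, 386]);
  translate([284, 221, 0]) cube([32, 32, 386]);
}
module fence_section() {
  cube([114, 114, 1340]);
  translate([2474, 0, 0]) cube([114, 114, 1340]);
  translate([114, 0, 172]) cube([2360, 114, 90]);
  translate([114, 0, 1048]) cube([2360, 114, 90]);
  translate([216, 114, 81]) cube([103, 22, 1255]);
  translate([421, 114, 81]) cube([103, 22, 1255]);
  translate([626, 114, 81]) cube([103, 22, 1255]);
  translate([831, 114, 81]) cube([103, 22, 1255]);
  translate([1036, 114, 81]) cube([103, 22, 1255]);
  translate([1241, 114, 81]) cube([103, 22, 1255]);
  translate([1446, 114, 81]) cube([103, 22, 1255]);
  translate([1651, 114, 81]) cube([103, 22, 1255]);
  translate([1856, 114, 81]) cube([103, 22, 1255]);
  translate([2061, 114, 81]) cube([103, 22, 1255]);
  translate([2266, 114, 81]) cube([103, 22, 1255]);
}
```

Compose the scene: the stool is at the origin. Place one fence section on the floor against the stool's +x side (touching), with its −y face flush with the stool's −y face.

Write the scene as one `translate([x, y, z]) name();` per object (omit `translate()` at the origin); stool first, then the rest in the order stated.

stool();
translate([316, 0, 0]) fence_section();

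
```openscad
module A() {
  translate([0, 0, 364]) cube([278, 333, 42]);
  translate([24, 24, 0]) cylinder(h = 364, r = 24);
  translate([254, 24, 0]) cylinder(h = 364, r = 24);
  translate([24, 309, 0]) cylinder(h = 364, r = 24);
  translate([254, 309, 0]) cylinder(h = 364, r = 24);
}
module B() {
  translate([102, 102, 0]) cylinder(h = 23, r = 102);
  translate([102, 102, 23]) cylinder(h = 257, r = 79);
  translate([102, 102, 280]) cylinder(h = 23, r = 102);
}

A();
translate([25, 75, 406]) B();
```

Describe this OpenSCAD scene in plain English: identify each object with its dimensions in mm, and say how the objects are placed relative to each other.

A is a four-legged stool. The seat is 278×333 mm, 42 mm thick, top at z = 406 mm. It stands on four round legs, each 48 mm in diameter, from z = 0 to the seat underside, each leg's axis is inset half a diameter from the nearest pair of seat edges (so the leg's bounding box is flush with the corner).

B is a spool: two coaxial disc flanges of radius 102 mm and thickness 23 mm, joined by a core cylinder of radius 79 mm and height 257 mm. The lower flange rests on z = 0 and the three cylinders share a vertical axis.

The spool is on top of the stool.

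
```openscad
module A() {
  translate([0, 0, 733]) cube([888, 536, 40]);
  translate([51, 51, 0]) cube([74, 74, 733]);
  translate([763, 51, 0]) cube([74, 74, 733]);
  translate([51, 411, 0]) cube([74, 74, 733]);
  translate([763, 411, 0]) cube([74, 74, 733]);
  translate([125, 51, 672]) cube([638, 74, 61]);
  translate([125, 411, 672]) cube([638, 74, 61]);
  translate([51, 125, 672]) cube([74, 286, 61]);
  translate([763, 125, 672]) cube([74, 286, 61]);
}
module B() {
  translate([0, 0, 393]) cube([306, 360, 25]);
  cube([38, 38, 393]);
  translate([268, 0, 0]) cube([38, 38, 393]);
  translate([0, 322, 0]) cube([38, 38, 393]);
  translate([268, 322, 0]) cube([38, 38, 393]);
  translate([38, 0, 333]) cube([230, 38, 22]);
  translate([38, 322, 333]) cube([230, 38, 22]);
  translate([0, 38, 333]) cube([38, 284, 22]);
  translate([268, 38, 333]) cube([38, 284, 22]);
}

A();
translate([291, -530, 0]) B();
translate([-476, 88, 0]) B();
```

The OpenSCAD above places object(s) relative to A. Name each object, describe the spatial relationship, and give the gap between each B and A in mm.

Each stool's nearest face is 170 mm from the table's bounding box.

A is a table. B is a stool. Two stools sit around the table at the −y, −x sides. The gap between each stool and the table is 170 mm.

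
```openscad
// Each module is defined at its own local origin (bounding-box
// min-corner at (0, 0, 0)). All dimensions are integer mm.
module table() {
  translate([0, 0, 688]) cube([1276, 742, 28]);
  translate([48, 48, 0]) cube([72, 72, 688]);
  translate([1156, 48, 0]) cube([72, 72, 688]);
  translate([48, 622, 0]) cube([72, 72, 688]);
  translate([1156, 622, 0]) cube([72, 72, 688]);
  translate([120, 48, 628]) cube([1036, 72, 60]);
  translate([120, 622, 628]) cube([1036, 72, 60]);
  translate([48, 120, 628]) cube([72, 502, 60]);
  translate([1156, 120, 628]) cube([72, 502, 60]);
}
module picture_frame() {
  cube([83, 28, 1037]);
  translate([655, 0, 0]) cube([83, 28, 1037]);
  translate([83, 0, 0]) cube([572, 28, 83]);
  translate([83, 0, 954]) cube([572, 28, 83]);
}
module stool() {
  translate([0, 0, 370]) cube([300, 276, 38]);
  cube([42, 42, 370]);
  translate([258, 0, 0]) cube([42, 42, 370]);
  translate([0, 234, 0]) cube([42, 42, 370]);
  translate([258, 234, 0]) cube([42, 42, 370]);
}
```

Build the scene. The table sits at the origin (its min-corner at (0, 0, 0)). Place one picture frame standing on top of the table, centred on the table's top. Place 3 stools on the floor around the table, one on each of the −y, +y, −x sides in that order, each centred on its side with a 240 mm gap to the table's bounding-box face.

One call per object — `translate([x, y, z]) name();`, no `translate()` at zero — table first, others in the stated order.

table();
translate([269, 357, 716]) picture_frame();
translate([488, -516, 0]) stool();
translate([488, 982, 0]) stool();
translate([-540, 233, 0]) stool();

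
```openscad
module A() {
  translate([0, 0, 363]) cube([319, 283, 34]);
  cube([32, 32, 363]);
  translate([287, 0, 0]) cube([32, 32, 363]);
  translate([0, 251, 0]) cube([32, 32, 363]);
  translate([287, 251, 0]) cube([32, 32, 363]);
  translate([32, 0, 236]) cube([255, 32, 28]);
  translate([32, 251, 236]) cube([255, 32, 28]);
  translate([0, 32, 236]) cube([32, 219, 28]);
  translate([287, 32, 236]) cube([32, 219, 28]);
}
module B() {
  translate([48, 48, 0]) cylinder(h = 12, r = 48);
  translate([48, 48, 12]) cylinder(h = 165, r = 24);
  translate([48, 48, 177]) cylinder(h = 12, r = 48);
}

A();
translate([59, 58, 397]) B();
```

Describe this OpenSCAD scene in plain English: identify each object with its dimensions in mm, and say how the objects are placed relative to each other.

A is a simple wooden stool: a rectangular seat 319 mm (x) by 283 mm (y), 34 mm thick, top face at z = 397 mm, on four square legs, each 32×32 mm in cross-section. The legs rest on z = 0, each flush with a corner of the seat. Four stretchers, 32 mm wide and 28 mm tall, connect adjacent legs with their undersides at z = 236 mm, each running between the inner faces of the legs it joins and aligned with the legs' outer faces on the other axis.

B is a spool: two coaxial disc flanges of radius 48 mm and thickness 12 mm, joined by a core cylinder of radius 24 mm and height 165 mm. The lower flange rests on z = 0 and the three cylinders share a vertical axis.

The spool is on top of the stool.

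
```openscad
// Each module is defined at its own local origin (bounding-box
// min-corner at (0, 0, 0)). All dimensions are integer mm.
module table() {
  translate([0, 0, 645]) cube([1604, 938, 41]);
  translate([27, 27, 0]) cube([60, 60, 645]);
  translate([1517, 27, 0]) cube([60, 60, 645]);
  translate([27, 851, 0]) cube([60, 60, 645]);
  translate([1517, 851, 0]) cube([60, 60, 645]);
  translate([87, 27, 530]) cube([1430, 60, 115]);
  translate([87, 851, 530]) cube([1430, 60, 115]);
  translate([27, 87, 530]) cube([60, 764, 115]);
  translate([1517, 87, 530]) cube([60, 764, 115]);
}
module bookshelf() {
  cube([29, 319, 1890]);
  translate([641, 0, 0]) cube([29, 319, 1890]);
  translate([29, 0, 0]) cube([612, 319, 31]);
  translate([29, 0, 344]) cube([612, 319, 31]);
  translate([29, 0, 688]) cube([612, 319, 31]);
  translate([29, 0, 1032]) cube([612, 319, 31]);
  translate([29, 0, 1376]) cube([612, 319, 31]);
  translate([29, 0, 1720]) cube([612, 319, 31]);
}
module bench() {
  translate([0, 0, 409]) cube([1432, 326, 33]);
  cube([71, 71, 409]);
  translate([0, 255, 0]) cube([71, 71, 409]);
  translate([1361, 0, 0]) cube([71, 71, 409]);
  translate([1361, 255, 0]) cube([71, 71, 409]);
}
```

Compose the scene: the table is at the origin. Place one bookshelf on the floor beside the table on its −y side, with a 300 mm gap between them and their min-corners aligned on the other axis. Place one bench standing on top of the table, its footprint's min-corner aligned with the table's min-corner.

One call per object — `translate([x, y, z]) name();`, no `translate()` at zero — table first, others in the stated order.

table();
translate([0, -619, 0]) bookshelf();
translate([0, 0, 686]) bench();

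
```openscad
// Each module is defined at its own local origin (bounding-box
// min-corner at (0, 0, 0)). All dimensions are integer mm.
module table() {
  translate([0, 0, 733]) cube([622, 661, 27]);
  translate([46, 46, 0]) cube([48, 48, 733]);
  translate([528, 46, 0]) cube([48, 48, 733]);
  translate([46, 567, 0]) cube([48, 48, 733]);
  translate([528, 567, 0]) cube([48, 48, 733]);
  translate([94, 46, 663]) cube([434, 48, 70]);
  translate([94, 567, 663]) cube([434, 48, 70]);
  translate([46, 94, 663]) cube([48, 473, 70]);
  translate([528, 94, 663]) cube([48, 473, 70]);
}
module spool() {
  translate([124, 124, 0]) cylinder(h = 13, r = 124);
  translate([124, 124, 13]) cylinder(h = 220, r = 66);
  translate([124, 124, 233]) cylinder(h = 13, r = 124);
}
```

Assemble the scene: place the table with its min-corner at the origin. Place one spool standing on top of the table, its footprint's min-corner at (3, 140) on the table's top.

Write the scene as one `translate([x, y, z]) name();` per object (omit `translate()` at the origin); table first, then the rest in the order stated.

table();
translate([3, 140, 760]) spool();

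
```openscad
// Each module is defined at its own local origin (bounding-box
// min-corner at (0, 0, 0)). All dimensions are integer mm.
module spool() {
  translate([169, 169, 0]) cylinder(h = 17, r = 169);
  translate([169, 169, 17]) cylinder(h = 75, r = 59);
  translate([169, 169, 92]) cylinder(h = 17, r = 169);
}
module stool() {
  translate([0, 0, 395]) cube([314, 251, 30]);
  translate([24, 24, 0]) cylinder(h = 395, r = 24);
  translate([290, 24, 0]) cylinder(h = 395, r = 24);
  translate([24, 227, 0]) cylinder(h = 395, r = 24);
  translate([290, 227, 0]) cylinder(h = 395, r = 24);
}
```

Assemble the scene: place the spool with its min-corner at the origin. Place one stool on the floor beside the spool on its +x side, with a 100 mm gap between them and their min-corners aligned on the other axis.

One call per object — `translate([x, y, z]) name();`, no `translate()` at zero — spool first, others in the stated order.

spool();
translate([438, 0, 0]) stool();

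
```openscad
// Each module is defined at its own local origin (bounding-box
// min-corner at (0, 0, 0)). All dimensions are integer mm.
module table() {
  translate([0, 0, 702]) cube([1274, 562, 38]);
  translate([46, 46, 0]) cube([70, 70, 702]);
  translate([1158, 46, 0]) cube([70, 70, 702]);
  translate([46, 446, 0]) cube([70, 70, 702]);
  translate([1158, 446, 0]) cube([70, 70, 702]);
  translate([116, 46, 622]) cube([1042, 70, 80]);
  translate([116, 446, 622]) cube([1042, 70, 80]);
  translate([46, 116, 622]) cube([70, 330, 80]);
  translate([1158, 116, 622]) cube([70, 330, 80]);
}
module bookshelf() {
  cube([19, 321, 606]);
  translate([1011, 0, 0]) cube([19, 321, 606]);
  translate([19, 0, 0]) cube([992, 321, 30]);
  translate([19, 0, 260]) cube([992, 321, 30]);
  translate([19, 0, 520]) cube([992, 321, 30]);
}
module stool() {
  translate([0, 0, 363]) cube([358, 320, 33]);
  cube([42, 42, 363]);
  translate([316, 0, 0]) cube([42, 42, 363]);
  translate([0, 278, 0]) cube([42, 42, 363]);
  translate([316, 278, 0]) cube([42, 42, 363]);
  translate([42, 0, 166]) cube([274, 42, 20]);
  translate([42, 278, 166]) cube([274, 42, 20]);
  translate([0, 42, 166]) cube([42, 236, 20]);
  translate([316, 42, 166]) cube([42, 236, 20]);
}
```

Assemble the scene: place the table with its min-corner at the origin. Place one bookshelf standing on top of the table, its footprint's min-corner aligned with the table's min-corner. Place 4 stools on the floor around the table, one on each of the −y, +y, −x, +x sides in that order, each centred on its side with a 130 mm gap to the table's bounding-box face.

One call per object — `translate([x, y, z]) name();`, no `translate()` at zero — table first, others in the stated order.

table();
translate([0, 0, 740]) bookshelf();
translate([458, -450, 0]) stool();
translate([458, 692, 0]) stool();
translate([-488, 121, 0]) stool();
translate([1404, 121, 0]) stool();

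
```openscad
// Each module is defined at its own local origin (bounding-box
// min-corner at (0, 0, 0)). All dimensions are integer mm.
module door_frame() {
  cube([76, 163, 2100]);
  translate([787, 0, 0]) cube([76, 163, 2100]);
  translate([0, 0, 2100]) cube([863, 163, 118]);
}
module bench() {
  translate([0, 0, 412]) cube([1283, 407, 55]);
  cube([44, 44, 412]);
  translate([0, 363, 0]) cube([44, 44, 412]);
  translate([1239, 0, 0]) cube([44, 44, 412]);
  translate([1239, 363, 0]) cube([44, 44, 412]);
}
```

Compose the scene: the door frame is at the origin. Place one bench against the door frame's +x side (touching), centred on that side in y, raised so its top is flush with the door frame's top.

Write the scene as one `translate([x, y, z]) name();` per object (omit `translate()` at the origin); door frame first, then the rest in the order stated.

door_frame();
translate([863, -122, 1751]) bench();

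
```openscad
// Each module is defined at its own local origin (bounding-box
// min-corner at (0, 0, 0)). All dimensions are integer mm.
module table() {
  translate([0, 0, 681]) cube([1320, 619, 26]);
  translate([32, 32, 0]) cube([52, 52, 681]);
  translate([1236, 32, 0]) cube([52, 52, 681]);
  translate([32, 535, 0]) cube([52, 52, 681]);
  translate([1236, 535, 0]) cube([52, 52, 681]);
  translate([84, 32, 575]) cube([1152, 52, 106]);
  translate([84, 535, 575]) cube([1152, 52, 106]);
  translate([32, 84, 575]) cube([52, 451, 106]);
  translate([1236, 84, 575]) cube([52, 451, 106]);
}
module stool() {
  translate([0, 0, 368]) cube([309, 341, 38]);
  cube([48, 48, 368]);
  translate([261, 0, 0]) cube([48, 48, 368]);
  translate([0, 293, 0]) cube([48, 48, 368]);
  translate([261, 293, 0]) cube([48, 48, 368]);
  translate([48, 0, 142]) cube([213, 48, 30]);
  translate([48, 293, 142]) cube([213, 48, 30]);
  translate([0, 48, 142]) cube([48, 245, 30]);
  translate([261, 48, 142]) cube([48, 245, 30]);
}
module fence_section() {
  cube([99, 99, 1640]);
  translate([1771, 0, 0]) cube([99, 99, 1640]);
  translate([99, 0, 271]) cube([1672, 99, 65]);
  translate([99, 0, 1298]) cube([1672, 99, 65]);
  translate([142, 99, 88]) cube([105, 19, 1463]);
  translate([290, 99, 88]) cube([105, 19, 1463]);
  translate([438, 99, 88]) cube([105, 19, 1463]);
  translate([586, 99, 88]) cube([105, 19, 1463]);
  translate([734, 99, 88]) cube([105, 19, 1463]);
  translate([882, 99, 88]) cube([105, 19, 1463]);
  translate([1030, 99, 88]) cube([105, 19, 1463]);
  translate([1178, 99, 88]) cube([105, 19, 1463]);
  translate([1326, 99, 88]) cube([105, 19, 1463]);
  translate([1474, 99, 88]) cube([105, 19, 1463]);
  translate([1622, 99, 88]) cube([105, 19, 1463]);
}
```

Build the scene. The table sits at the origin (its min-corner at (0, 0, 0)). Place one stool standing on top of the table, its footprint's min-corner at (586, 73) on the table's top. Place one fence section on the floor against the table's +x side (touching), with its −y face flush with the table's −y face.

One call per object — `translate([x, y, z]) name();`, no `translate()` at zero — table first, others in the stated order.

table();
translate([586, 73, 707]) stool();
translate([1320, 0, 0]) fence_section();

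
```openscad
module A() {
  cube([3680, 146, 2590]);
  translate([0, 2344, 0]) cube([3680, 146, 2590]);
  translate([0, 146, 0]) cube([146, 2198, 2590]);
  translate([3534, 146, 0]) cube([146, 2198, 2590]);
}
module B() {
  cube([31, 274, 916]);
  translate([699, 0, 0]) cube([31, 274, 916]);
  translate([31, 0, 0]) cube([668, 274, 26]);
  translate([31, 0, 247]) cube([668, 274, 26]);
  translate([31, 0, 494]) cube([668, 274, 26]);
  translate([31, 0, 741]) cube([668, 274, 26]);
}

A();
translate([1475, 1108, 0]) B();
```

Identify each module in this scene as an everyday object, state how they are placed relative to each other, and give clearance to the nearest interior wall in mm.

Clearances: x = 1329, y = 962; minimum 962 mm.

A is a house frame. B is a bookshelf. The bookshelf sits inside the house frame, centred. The clearance to the nearest interior wall is 962 mm.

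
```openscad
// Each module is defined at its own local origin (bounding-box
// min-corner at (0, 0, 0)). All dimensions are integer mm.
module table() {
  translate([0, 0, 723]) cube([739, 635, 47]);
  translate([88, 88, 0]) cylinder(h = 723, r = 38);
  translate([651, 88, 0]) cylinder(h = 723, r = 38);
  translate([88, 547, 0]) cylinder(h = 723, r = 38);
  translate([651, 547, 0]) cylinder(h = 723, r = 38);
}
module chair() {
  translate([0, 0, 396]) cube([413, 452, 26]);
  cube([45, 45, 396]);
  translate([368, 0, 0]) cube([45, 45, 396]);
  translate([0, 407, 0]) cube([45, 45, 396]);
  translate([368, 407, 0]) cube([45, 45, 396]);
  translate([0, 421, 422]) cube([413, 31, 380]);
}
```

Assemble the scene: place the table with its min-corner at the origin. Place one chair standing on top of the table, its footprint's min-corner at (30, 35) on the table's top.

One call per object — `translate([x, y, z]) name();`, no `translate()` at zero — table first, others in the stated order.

table();
translate([30, 35, 770]) chair();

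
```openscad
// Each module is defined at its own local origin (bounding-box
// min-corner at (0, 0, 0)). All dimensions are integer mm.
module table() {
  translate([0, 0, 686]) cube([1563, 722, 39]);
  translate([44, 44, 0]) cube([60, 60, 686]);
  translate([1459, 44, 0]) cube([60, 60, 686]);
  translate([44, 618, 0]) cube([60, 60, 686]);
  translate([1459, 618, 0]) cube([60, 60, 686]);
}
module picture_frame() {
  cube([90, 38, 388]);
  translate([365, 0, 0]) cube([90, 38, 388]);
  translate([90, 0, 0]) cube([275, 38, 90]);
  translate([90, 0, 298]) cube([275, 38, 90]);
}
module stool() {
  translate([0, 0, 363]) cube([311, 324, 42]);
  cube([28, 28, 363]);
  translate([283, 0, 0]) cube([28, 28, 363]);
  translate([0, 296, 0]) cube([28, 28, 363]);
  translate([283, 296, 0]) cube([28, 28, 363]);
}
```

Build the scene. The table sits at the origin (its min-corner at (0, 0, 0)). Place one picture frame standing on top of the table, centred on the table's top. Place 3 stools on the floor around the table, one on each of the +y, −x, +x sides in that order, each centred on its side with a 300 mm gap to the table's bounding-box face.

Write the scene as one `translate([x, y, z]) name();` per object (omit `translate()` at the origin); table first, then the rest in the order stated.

table();
translate([554, 342, 725]) picture_frame();
translate([626, 1022, 0]) stool();
translate([-611, 199, 0]) stool();
translate([1863, 199, 0]) stool();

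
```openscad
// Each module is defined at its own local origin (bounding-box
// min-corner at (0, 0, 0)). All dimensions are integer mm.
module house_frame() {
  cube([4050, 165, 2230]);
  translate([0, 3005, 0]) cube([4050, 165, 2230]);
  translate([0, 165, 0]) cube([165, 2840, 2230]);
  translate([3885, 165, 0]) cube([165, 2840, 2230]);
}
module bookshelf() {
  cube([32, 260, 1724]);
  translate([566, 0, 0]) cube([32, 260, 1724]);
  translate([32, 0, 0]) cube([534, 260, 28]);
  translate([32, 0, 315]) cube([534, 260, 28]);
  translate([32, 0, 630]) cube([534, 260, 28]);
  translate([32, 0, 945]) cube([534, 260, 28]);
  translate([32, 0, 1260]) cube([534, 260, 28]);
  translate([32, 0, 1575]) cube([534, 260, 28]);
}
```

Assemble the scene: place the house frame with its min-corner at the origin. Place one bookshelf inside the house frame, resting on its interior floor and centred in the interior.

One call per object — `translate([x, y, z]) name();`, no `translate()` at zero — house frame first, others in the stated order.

house_frame();
translate([1726, 1455, 0]) bookshelf();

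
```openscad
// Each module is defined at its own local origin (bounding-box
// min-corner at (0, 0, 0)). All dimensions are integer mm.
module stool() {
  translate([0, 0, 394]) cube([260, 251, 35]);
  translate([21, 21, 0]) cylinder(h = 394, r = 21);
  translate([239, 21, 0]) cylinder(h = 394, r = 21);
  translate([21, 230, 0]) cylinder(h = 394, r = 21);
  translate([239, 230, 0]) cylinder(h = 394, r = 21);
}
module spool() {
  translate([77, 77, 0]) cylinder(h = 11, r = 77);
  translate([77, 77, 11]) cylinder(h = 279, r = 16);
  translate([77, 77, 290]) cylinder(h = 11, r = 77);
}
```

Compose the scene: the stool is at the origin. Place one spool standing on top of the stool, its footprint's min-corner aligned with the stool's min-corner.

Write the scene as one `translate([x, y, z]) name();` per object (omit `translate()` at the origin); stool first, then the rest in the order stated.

stool();
translate([0, 0, 429]) spool();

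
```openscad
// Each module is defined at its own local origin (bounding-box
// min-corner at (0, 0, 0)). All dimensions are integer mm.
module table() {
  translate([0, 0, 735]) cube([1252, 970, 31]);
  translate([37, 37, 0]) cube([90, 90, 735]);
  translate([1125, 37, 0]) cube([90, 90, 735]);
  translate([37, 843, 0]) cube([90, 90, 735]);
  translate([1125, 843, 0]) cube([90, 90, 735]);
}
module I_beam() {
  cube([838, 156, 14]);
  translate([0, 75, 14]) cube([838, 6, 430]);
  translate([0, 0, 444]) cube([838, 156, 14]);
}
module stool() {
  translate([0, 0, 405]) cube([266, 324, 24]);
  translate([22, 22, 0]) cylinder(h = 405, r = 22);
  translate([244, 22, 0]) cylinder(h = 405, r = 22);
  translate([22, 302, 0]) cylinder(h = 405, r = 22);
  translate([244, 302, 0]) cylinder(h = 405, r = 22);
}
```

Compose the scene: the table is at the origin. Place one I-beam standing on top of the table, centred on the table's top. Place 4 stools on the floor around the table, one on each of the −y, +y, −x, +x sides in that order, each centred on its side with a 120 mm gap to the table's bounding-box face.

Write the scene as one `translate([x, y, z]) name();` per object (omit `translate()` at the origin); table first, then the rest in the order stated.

table();
translate([207, 407, 766]) I_beam();
translate([493, -444, 0]) stool();
translate([493, 1090, 0]) stool();
translate([-386, 323, 0]) stool();
translate([1372, 323, 0]) stool();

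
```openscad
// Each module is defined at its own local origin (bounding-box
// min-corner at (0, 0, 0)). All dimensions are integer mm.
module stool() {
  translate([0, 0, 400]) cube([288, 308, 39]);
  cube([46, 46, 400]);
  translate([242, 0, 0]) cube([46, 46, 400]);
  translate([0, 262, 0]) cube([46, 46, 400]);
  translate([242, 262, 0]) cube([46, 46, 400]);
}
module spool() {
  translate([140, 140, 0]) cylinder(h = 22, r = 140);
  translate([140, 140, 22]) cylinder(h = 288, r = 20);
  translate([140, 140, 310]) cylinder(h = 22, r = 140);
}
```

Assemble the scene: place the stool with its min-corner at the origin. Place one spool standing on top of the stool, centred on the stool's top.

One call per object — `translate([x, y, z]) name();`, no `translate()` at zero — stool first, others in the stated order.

stool();
translate([4, 14, 439]) spool();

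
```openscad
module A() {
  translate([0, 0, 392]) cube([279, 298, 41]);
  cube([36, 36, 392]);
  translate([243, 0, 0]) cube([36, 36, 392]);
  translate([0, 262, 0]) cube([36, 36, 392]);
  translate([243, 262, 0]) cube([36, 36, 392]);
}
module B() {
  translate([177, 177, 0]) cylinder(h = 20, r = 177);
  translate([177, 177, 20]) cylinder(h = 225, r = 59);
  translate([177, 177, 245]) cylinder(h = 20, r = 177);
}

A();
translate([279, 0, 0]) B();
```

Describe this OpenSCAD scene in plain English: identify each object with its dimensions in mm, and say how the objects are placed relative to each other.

A is a four-legged stool. The seat is a 279×298×41 mm slab whose top surface is at z = 433 mm; four square legs, each 36×36 mm in cross-section, run from the floor (z = 0) to the underside of the seat, each flush with a corner of the seat.

B is a spool: two coaxial disc flanges of radius 177 mm and thickness 20 mm, joined by a core cylinder of radius 59 mm and height 225 mm. The lower flange rests on z = 0 and the three cylinders share a vertical axis.

The spool is against the stool's +x side, with their −y faces flush.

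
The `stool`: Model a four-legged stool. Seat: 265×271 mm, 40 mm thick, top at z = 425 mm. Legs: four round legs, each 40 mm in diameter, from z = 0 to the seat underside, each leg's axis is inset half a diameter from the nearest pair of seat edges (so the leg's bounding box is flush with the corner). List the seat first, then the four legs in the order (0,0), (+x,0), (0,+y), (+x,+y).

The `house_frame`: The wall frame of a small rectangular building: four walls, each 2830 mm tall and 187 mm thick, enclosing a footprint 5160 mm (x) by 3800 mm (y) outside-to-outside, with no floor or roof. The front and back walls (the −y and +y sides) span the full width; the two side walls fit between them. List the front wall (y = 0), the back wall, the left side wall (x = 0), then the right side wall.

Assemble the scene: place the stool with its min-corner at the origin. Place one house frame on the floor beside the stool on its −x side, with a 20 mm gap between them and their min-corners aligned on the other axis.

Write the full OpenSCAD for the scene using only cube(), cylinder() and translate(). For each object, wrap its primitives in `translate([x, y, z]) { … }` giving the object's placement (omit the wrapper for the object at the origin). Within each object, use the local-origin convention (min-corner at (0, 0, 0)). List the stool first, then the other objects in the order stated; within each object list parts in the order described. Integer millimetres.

translate([0, 0, 385]) cube([265, 271, 40]);
translate([20, 20, 0]) cylinder(h = 385, r = 20);
translate([245, 20, 0]) cylinder(h = 385, r = 20);
translate([20, 251, 0]) cylinder(h = 385, r = 20);
translate([245, 251, 0]) cylinder(h = 385, r = 20);
translate([-5180, 0, 0]) {
  cube([5160, 187, 2830]);
  translate([0, 3613, 0]) cube([5160, 187, 2830]);
  translate([0, 187, 0]) cube([187, 3426, 2830]);
  translate([4973, 187, 0]) cube([187, 3426, 2830]);
}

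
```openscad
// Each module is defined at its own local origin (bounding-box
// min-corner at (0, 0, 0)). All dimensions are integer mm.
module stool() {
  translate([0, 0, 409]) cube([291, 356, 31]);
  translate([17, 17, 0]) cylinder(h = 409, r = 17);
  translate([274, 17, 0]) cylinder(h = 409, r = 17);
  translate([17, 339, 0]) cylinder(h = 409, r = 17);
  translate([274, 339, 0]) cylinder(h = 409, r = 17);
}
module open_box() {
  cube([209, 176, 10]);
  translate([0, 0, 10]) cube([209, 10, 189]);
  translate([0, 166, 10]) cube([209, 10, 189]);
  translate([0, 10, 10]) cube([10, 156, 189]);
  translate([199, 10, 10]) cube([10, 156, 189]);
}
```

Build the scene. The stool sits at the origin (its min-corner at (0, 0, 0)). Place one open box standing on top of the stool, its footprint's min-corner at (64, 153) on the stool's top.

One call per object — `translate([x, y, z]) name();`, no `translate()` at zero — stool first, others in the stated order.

stool();
translate([64, 153, 440]) open_box();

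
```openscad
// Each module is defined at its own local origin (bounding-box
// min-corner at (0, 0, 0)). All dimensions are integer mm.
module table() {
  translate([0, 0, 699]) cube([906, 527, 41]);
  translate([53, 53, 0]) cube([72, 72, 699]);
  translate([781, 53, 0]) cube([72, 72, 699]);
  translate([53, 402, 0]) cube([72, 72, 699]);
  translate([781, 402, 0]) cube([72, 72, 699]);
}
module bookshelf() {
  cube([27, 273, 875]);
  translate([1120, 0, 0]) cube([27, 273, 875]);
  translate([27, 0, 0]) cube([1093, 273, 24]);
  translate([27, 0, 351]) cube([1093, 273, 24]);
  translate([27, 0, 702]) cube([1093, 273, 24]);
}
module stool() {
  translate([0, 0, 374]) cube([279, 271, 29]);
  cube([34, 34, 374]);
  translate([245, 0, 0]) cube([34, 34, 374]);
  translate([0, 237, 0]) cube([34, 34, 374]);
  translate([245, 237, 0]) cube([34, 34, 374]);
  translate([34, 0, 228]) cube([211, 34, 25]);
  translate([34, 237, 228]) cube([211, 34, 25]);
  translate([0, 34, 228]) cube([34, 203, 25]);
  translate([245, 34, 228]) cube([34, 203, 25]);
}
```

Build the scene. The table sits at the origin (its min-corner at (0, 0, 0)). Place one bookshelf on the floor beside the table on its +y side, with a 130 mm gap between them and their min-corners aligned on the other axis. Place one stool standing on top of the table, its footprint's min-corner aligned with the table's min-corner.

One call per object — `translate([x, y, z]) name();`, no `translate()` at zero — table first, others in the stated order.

table();
translate([0, 657, 0]) bookshelf();
translate([0, 0, 740]) stool();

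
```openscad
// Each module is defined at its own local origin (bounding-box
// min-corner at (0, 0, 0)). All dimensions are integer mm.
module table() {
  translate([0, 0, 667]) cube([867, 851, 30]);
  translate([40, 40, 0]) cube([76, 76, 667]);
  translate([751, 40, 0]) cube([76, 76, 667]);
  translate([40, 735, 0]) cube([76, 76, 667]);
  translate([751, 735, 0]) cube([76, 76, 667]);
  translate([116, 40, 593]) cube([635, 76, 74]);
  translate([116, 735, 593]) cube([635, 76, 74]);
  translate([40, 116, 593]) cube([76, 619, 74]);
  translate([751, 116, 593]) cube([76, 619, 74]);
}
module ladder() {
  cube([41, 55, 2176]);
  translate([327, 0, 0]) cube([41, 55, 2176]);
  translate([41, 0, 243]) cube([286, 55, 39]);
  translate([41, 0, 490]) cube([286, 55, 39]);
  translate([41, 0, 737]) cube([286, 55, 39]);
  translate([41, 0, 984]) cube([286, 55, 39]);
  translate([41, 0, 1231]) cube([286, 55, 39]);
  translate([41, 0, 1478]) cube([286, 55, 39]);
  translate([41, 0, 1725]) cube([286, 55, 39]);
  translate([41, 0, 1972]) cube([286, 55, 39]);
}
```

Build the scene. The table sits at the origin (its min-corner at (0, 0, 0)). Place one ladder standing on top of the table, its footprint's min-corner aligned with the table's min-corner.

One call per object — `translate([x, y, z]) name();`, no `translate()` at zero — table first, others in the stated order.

table();
translate([0, 0, 697]) ladder();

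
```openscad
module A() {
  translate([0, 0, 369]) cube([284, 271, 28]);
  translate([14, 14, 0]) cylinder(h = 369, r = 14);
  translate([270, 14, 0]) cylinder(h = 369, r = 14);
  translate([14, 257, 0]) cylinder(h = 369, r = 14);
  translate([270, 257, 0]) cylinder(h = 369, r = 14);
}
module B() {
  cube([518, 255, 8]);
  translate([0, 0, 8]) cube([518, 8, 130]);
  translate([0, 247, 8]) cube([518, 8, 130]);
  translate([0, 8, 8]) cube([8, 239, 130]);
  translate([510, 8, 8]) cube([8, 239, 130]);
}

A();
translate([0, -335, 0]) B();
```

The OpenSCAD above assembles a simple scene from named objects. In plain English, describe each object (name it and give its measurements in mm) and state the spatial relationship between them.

A is a four-legged stool. The seat is a 284×271×28 mm slab whose top surface is at z = 397 mm; four round legs, each 28 mm in diameter, run from the floor (z = 0) to the underside of the seat, each leg's axis is inset half a diameter from the nearest pair of seat edges (so the leg's bounding box is flush with the corner).

B is an open storage box with external size 518×255×138 mm and wall thickness 8 mm (the base is also 8 mm thick). The base covers the whole footprint; the four walls stand on the base, with the y-facing walls full-width and the x-facing walls fitting between their inner faces.

The open box is on the floor beside the stool on its −y side.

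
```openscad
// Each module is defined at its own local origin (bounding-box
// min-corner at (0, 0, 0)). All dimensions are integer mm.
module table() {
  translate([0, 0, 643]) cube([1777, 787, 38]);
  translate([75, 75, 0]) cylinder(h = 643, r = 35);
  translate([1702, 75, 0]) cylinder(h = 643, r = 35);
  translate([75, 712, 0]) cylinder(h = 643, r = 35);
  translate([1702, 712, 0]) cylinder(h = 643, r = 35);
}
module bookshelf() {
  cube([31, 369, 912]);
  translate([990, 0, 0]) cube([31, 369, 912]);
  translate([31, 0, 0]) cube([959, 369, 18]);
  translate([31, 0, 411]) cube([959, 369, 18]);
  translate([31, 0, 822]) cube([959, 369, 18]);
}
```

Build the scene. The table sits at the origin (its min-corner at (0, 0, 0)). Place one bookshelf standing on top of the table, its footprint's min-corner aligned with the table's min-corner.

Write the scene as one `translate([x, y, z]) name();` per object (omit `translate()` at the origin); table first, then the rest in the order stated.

table();
translate([0, 0, 681]) bookshelf();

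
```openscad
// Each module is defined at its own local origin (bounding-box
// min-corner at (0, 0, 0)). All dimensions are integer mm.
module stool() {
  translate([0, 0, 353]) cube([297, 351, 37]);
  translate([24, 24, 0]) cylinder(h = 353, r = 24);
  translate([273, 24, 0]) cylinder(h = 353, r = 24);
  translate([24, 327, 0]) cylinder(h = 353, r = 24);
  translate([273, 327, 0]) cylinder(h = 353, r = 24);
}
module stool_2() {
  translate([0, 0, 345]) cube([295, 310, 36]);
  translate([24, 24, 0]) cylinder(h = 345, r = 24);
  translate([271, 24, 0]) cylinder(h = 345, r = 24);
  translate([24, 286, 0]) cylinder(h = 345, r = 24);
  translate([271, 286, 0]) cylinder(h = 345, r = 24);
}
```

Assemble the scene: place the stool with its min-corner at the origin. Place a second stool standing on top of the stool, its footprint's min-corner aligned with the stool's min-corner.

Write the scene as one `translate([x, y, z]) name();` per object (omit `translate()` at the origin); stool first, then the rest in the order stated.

stool();
translate([0, 0, 390]) stool_2();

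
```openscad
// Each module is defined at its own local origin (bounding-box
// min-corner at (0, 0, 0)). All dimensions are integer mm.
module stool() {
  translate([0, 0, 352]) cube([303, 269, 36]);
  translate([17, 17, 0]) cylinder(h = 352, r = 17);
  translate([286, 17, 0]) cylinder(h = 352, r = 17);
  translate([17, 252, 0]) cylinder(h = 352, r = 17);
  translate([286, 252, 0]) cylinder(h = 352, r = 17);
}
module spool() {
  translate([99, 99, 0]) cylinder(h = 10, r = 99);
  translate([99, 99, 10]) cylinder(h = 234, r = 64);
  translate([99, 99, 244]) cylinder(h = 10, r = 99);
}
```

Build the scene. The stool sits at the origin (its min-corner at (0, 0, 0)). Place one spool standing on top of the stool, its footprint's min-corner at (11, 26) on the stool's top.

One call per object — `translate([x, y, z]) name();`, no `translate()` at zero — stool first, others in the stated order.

stool();
translate([11, 26, 388]) spool();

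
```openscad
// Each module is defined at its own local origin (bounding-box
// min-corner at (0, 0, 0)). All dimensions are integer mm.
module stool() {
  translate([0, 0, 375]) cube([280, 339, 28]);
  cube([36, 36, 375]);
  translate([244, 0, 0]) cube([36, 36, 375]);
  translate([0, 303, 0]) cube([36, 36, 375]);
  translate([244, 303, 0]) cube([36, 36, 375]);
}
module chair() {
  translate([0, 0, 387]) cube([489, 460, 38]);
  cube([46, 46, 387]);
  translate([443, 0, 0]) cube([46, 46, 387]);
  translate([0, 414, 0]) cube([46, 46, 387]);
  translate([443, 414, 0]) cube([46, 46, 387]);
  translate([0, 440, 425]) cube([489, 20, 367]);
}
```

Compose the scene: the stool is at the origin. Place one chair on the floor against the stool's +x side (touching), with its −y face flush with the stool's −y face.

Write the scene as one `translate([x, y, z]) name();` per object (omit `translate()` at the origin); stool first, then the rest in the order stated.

stool();
translate([280, 0, 0]) chair();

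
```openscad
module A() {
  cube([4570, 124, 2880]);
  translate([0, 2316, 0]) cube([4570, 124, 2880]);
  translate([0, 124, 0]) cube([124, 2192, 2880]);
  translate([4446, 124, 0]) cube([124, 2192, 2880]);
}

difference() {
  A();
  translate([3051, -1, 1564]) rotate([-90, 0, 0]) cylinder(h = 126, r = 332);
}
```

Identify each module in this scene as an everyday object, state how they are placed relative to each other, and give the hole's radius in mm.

A is a house frame. The house frame has a circular hole through its front wall. The hole's radius is 332 mm.

The subtracted cylinder has r = 332 mm.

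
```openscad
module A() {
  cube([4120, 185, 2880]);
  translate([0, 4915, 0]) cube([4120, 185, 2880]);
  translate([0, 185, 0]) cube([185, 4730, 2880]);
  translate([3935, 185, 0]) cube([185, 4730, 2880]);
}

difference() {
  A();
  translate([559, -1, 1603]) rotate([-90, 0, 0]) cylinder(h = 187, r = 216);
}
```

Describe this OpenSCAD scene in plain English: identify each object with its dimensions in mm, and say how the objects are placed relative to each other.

A is the wall frame of a small rectangular building: four walls, each 2880 mm tall and 185 mm thick, enclosing a footprint 4120 mm (x) by 5100 mm (y) outside-to-outside, with no floor or roof. The front and back walls (the −y and +y sides) span the full width; the two side walls fit between them.

The house frame has a circular hole of radius 216 mm through its front wall, centred at (x = 559, z = 1603).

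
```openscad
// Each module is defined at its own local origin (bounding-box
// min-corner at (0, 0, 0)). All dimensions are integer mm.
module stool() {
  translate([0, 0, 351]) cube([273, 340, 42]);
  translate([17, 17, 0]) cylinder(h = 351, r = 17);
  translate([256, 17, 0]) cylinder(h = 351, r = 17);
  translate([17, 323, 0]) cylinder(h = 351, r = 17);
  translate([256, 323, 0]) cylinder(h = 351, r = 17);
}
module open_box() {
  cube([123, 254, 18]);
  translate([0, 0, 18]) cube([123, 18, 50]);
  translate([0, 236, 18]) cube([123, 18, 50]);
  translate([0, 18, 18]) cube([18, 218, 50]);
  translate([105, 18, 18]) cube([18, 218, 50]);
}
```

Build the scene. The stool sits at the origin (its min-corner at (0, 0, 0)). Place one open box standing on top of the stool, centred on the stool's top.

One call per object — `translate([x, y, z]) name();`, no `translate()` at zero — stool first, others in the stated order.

stool();
translate([75, 43, 393]) open_box();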